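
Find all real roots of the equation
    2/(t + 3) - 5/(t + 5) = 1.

Multiply both sides by (t + 3)(t + 5):
2(t + 5) - 5(t + 3) = (t + 3)(t + 5).
Expand and collect terms: t² + 11t + 20 = 0.
By the quadratic formula, t = (-11 ± √41) / 2, so t ≈ -2.2984 or t ≈ -8.7016.
Neither value makes a denominator zero (t ≠ -3, t ≠ -5), so both are valid.

t = -8.7016 or t = -2.2984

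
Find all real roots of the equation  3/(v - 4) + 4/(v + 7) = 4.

v = -6.0693 or v = 4.8193

Multiply both sides by (v - 4)(v + 7):
3(v + 7) + 4(v - 4) = 4(v - 4)(v + 7).
Expand and collect terms: 4v² + 5v - 117 = 0.
By the quadratic formula, v = (-5 ± √1897) / 8, so v ≈ 4.8193 or v ≈ -6.0693.
Neither value makes a denominator zero (v ≠ 4, v ≠ -7), so both are valid.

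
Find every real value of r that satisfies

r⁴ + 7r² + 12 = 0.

Let u = r². The equation becomes u² + 7u + 12 = 0.
Factor: (u + 3)(u + 4) = 0, so u = -3 or u = -4.
r² = -3 < 0 has no real solution.
r² = -4 < 0 has no real solution.

No real solutions.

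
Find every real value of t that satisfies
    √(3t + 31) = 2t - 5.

t = 6

Square both sides: 3t + 31 = (2t - 5)².
Expand and rearrange: 4t² - 23t - 6 = 0.
Solving gives t = 6 or t = -0.25.
Check each candidate in the original equation:
  t = 6: √(49) = 7, while 2t - 5 = 7 — valid.
  t = -0.25: √(30.25) = 5.5, while 2t - 5 = -5.5 — extraneous.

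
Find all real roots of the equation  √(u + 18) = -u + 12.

u = 7

Square both sides: u + 18 = (-u + 12)².
Expand and rearrange: u² - 25u + 126 = 0.
Solving gives u = 18 or u = 7.
Check each candidate in the original equation:
  u = 18: √(36) = 6, while -u + 12 = -6 — extraneous.
  u = 7: √(25) = 5, while -u + 12 = 5 — valid.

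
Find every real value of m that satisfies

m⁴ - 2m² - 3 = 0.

m = -1.7321 or m = 1.7321

Let u = m². The equation becomes u² - 2u - 3 = 0.
Factor: (u - 3)(u + 1) = 0, so u = 3 or u = -1.
m² = 3 gives m = ±√(3) ≈ ±1.7321.
m² = -1 < 0 has no real solution.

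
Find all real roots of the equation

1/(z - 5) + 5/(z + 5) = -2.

z = -7.6033 or z = 4.6033

Multiply both sides by (z - 5)(z + 5):
(z + 5) + 5(z - 5) = -2(z - 5)(z + 5).
Expand and collect terms: -2z^2 - 6z + 70 = 0.
By the quadratic formula, z = (6 +/- sqrt(596)) / -4, so z ~= -7.6033 or z ~= 4.6033.
Neither value makes a denominator zero (z != 5, z != -5), so both are valid.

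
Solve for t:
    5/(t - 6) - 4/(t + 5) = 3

Multiply both sides by (t - 6)(t + 5):
5(t + 5) - 4(t - 6) = 3(t - 6)(t + 5).
Expand and collect terms: 3t² - 4t - 139 = 0.
By the quadratic formula, t = (4 ± √1684) / 6, so t ≈ 7.5061 or t ≈ -6.1728.
Neither value makes a denominator zero (t ≠ 6, t ≠ -5), so both are valid.

t = -6.1728 or t = 7.5061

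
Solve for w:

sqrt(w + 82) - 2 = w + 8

Isolate the radical: sqrt(w + 82) = w + 10.
Square both sides: w + 82 = (w + 10)^2.
Expand and rearrange: w^2 + 19w + 18 = 0.
Solving gives w = -1 or w = -18.
Check each candidate in the original equation:
  w = -1: sqrt(81) = 9, while w + 10 = 9 — valid.
  w = -18: sqrt(64) = 8, while w + 10 = -8 — extraneous.

w = -1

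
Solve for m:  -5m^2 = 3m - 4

m = -1.2434 or m = 0.6434

Rearrange to standard form: -5m^2 - 3m + 4 = 0.
Discriminant: (-3)^2 - 4*(-5)*4 = 89.
Quadratic formula: m = (3 +/- sqrt(89)) / (-10).
So m = -sqrt(89)/10 - 3/10 ~= -1.2434 or m = -3/10 + sqrt(89)/10 ~= 0.6434.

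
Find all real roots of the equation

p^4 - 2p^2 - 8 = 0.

Let u = p^2. The equation becomes u^2 - 2u - 8 = 0.
Factor: (u + 2)(u - 4) = 0, so u = -2 or u = 4.
p^2 = -2 < 0 has no real solution.
p^2 = 4 gives p = +/-2.

p = -2 or p = 2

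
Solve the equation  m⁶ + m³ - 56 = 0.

Let u = m³. The equation becomes u² + u - 56 = 0.
Factor: (u - 7)(u + 8) = 0, so u = 7 or u = -8.
m³ = 7 gives m = ∛(7) ≈ 1.9129.
m³ = -8 gives m = -2.

m = -2 or m = 1.9129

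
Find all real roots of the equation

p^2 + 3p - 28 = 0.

Factor: (p + 7)(p - 4) = 0.
So p = -7 or p = 4.

p = -7 or p = 4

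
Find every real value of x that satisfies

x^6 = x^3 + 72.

x = -2 or x = 2.0801

Let u = x^3. The equation becomes u^2 - u - 72 = 0.
Factor: (u + 8)(u - 9) = 0, so u = -8 or u = 9.
x^3 = -8 gives x = -2.
x^3 = 9 gives x = (9)^(1/3) ~= 2.0801.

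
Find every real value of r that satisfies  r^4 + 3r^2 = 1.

r = -0.5503 or r = 0.5503

Let u = r^2. The equation becomes u^2 + 3u - 1 = 0.
By the quadratic formula, u = -3/2 + sqrt(13)/2 or u = -sqrt(13)/2 - 3/2.
r^2 = -3/2 + sqrt(13)/2 gives r = +/-sqrt(-3/2 + sqrt(13)/2) ~= +/-0.5503.
r^2 = -sqrt(13)/2 - 3/2 < 0 has no real solution.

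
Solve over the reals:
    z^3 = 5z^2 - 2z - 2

Rearrange: z^3 - 5z^2 + 2z + 2 = 0.
Possible rational roots are divisors of 2. Testing z = 1 gives 0, so (z - 1) is a factor.
Divide: z^3 - 5z^2 + 2z + 2 = (z - 1)(z^2 - 4z - 2).
Apply the quadratic formula to z^2 - 4z - 2 = 0: z = (4 +/- sqrt(24))/2, i.e. z ~= 4.4495 or z ~= -0.4495.

z = -0.4495 or z = 1 or z = 4.4495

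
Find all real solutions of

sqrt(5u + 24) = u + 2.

u = 5

Square both sides: 5u + 24 = (u + 2)^2.
Expand and rearrange: u^2 - u - 20 = 0.
Solving gives u = 5 or u = -4.
Check each candidate in the original equation:
  u = 5: sqrt(49) = 7, while u + 2 = 7 — valid.
  u = -4: sqrt(4) = 2, while u + 2 = -2 — extraneous.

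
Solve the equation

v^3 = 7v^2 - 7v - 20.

v = -1.1926 or v = 4 or v = 4.1926

Rearrange: v^3 - 7v^2 + 7v + 20 = 0.
Possible rational roots are divisors of 20. Testing v = 4 gives 0, so (v - 4) is a factor.
Divide: v^3 - 7v^2 + 7v + 20 = (v - 4)(v^2 - 3v - 5).
Apply the quadratic formula to v^2 - 3v - 5 = 0: v = (3 +/- sqrt(29))/2, i.e. v ~= 4.1926 or v ~= -1.1926.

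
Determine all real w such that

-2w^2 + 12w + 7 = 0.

Discriminant: (12)^2 - 4*(-2)*7 = 200.
Quadratic formula: w = (-12 +/- sqrt(200)) / (-4).
So w = 3 - 5*sqrt(2)/2 ~= -0.5355 or w = 3 + 5*sqrt(2)/2 ~= 6.5355.

w = -0.5355 or w = 6.5355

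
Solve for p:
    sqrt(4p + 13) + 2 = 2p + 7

Isolate the radical: sqrt(4p + 13) = 2p + 5.
Square both sides: 4p + 13 = (2p + 5)^2.
Expand and rearrange: 4p^2 + 16p + 12 = 0.
Solving gives p = -1 or p = -3.
Check each candidate in the original equation:
  p = -1: sqrt(9) = 3, while 2p + 5 = 3 — valid.
  p = -3: sqrt(1) = 1, while 2p + 5 = -1 — extraneous.

p = -1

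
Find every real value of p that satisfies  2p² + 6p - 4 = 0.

Discriminant: (6)² − 4·2·(-4) = 68.
Quadratic formula: p = (-6 ± √68) / 4.
So p = -3/2 + √(17)/2 ≈ 0.5616 or p = -√(17)/2 - 3/2 ≈ -3.5616.

p = -3.5616 or p = 0.5616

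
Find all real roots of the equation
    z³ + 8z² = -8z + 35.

Rearrange: z³ + 8z² + 8z - 35 = 0.
Possible rational roots are divisors of -35. Testing z = -5 gives 0, so (z + 5) is a factor.
Divide: z³ + 8z² + 8z - 35 = (z + 5)(z² + 3z - 7).
Apply the quadratic formula to z² + 3z - 7 = 0: z = (-3 ± √37)/2, i.e. z ≈ 1.5414 or z ≈ -4.5414.

z = -5 or z = -4.5414 or z = 1.5414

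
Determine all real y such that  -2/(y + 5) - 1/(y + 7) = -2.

y = -6.6861 or y = -3.8139

Multiply both sides by (y + 5)(y + 7):
-2(y + 7) - (y + 5) = -2(y + 5)(y + 7).
Expand and collect terms: -2y² - 21y - 51 = 0.
By the quadratic formula, y = (21 ± √33) / -4, so y ≈ -6.6861 or y ≈ -3.8139.
Neither value makes a denominator zero (y ≠ -5, y ≠ -7), so both are valid.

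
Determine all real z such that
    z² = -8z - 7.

z = -7 or z = -1

Bring every term to one side: z² + 8z + 7 = 0.
Factor: (z + 7)(z + 1) = 0.
So z = -7 or z = -1.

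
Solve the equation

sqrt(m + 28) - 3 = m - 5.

m = 8

Isolate the radical: sqrt(m + 28) = m - 2.
Square both sides: m + 28 = (m - 2)^2.
Expand and rearrange: m^2 - 5m - 24 = 0.
Solving gives m = 8 or m = -3.
Check each candidate in the original equation:
  m = 8: sqrt(36) = 6, while m - 2 = 6 — valid.
  m = -3: sqrt(25) = 5, while m - 2 = -5 — extraneous.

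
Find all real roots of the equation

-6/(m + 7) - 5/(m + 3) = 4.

Multiply both sides by (m + 7)(m + 3):
-6(m + 3) - 5(m + 7) = 4(m + 7)(m + 3).
Expand and collect terms: 4m² + 51m + 137 = 0.
By the quadratic formula, m = (-51 ± √409) / 8, so m ≈ -3.847 or m ≈ -8.903.
Neither value makes a denominator zero (m ≠ -7, m ≠ -3), so both are valid.

m = -8.903 or m = -3.847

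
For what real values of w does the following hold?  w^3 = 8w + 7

Rearrange: w^3 - 8w - 7 = 0.
Possible rational roots are divisors of -7. Testing w = -1 gives 0, so (w + 1) is a factor.
Divide: w^3 - 8w - 7 = (w + 1)(w^2 - w - 7).
Apply the quadratic formula to w^2 - w - 7 = 0: w = (1 +/- sqrt(29))/2, i.e. w ~= 3.1926 or w ~= -2.1926.

w = -2.1926 or w = -1 or w = 3.1926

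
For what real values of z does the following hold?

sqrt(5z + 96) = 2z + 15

Square both sides: 5z + 96 = (2z + 15)^2.
Expand and rearrange: 4z^2 + 55z + 129 = 0.
Solving gives z = -3 or z = -10.75.
Check each candidate in the original equation:
  z = -3: sqrt(81) = 9, while 2z + 15 = 9 — valid.
  z = -10.75: sqrt(42.25) = 6.5, while 2z + 15 = -6.5 — extraneous.

z = -3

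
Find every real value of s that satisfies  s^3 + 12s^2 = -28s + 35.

Rearrange: s^3 + 12s^2 + 28s - 35 = 0.
Possible rational roots are divisors of -35. Testing s = -5 gives 0, so (s + 5) is a factor.
Divide: s^3 + 12s^2 + 28s - 35 = (s + 5)(s^2 + 7s - 7).
Apply the quadratic formula to s^2 + 7s - 7 = 0: s = (-7 +/- sqrt(77))/2, i.e. s ~= 0.8875 or s ~= -7.8875.

s = -7.8875 or s = -5 or s = 0.8875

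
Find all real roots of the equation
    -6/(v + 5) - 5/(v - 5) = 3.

Multiply both sides by (v + 5)(v - 5):
-6(v - 5) - 5(v + 5) = 3(v + 5)(v - 5).
Expand and collect terms: 3v² + 11v - 80 = 0.
By the quadratic formula, v = (-11 ± √1081) / 6, so v ≈ 3.6464 or v ≈ -7.3131.
Neither value makes a denominator zero (v ≠ -5, v ≠ 5), so both are valid.

v = -7.3131 or v = 3.6464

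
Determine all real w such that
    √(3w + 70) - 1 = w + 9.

Isolate the radical: √(3w + 70) = w + 10.
Square both sides: 3w + 70 = (w + 10)².
Expand and rearrange: w² + 17w + 30 = 0.
Solving gives w = -2 or w = -15.
Check each candidate in the original equation:
  w = -2: √(64) = 8, while w + 10 = 8 — valid.
  w = -15: √(25) = 5, while w + 10 = -5 — extraneous.

w = -2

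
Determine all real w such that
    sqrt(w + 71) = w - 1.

Square both sides: w + 71 = (w - 1)^2.
Expand and rearrange: w^2 - 3w - 70 = 0.
Solving gives w = 10 or w = -7.
Check each candidate in the original equation:
  w = 10: sqrt(81) = 9, while w - 1 = 9 — valid.
  w = -7: sqrt(64) = 8, while w - 1 = -8 — extraneous.

w = 10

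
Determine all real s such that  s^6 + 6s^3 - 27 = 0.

Let u = s^3. The equation becomes u^2 + 6u - 27 = 0.
Factor: (u - 3)(u + 9) = 0, so u = 3 or u = -9.
s^3 = 3 gives s = (3)^(1/3) ~= 1.4422.
s^3 = -9 gives s = -(9)^(1/3) ~= -2.0801.

s = -2.0801 or s = 1.4422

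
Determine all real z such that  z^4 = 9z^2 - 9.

Let u = z^2. The equation becomes u^2 - 9u + 9 = 0.
By the quadratic formula, u = 3*sqrt(5)/2 + 9/2 or u = 9/2 - 3*sqrt(5)/2.
z^2 = 3*sqrt(5)/2 + 9/2 gives z = +/-sqrt(3*sqrt(5)/2 + 9/2) ~= +/-2.8025.
z^2 = 9/2 - 3*sqrt(5)/2 gives z = +/-sqrt(9/2 - 3*sqrt(5)/2) ~= +/-1.0705.

z = -2.8025 or z = -1.0705 or z = 1.0705 or z = 2.8025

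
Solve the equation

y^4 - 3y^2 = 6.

Let u = y^2. The equation becomes u^2 - 3u - 6 = 0.
By the quadratic formula, u = 3/2 + sqrt(33)/2 or u = 3/2 - sqrt(33)/2.
y^2 = 3/2 + sqrt(33)/2 gives y = +/-sqrt(3/2 + sqrt(33)/2) ~= +/-2.091.
y^2 = 3/2 - sqrt(33)/2 < 0 has no real solution.

y = -2.091 or y = 2.091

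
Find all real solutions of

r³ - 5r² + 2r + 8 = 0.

Possible rational roots are divisors of 8. Testing r = 2 gives 0, so (r - 2) is a factor.
Divide: r³ - 5r² + 2r + 8 = (r - 2)(r² - 3r - 4).
Factor the quadratic: r = 4 or r = -1.

r = -1 or r = 2 or r = 4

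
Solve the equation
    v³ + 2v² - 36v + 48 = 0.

v = -7.5826 or v = 1.5826 or v = 4

Possible rational roots are divisors of 48. Testing v = 4 gives 0, so (v - 4) is a factor.
Divide: v³ + 2v² - 36v + 48 = (v - 4)(v² + 6v - 12).
Apply the quadratic formula to v² + 6v - 12 = 0: v = (-6 ± √84)/2, i.e. v ≈ 1.5826 or v ≈ -7.5826.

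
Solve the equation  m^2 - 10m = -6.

m = 0.6411 or m = 9.3589

Rearrange to standard form: m^2 - 10m + 6 = 0.
Discriminant: (-10)^2 - 4*1*6 = 76.
Quadratic formula: m = (10 +/- sqrt(76)) / 2.
So m = sqrt(19) + 5 ~= 9.3589 or m = 5 - sqrt(19) ~= 0.6411.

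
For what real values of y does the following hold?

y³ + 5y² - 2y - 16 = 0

Possible rational roots are divisors of -16. Testing y = -2 gives 0, so (y + 2) is a factor.
Divide: y³ + 5y² - 2y - 16 = (y + 2)(y² + 3y - 8).
Apply the quadratic formula to y² + 3y - 8 = 0: y = (-3 ± √41)/2, i.e. y ≈ 1.7016 or y ≈ -4.7016.

y = -4.7016 or y = -2 or y = 1.7016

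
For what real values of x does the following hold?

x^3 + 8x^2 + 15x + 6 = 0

Possible rational roots are divisors of 6. Testing x = -2 gives 0, so (x + 2) is a factor.
Divide: x^3 + 8x^2 + 15x + 6 = (x + 2)(x^2 + 6x + 3).
Apply the quadratic formula to x^2 + 6x + 3 = 0: x = (-6 +/- sqrt(24))/2, i.e. x ~= -0.5505 or x ~= -5.4495.

x = -5.4495 or x = -2 or x = -0.5505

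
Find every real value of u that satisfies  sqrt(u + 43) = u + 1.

u = 6

Square both sides: u + 43 = (u + 1)^2.
Expand and rearrange: u^2 + u - 42 = 0.
Solving gives u = 6 or u = -7.
Check each candidate in the original equation:
  u = 6: sqrt(49) = 7, while u + 1 = 7 — valid.
  u = -7: sqrt(36) = 6, while u + 1 = -6 — extraneous.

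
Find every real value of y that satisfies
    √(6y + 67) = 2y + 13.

Square both sides: 6y + 67 = (2y + 13)².
Expand and rearrange: 4y² + 46y + 102 = 0.
Solving gives y = -3 or y = -8.5.
Check each candidate in the original equation:
  y = -3: √(49) = 7, while 2y + 13 = 7 — valid.
  y = -8.5: √(16) = 4, while 2y + 13 = -4 — extraneous.

y = -3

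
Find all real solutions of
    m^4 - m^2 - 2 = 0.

Let u = m^2. The equation becomes u^2 - u - 2 = 0.
Factor: (u - 2)(u + 1) = 0, so u = 2 or u = -1.
m^2 = 2 gives m = +/-sqrt(2) ~= +/-1.4142.
m^2 = -1 < 0 has no real solution.

m = -1.4142 or m = 1.4142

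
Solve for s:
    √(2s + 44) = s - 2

Square both sides: 2s + 44 = (s - 2)².
Expand and rearrange: s² - 6s - 40 = 0.
Solving gives s = 10 or s = -4.
Check each candidate in the original equation:
  s = 10: √(64) = 8, while s - 2 = 8 — valid.
  s = -4: √(36) = 6, while s - 2 = -6 — extraneous.

s = 10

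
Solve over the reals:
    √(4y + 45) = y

Square both sides: 4y + 45 = (y)².
Expand and rearrange: y² - 4y - 45 = 0.
Solving gives y = 9 or y = -5.
Check each candidate in the original equation:
  y = 9: √(81) = 9, while y = 9 — valid.
  y = -5: √(25) = 5, while y = -5 — extraneous.

y = 9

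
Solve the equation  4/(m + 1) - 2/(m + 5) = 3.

Multiply both sides by (m + 1)(m + 5):
4(m + 5) - 2(m + 1) = 3(m + 1)(m + 5).
Expand and collect terms: 3m^2 + 16m - 3 = 0.
By the quadratic formula, m = (-16 +/- sqrt(292)) / 6, so m ~= 0.1813 or m ~= -5.5147.
Neither value makes a denominator zero (m != -1, m != -5), so both are valid.

m = -5.5147 or m = 0.1813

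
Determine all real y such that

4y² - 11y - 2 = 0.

Discriminant: (-11)² − 4·4·(-2) = 153.
Quadratic formula: y = (11 ± √153) / 8.
So y = 11/8 + 3·√(17)/8 ≈ 2.9212 or y = 11/8 - 3·√(17)/8 ≈ -0.1712.

y = -0.1712 or y = 2.9212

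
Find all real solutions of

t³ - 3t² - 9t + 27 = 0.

Possible rational roots are divisors of 27. Testing t = -3 gives 0, so (t + 3) is a factor.
Divide: t³ - 3t² - 9t + 27 = (t + 3)(t² - 6t + 9).
The quadratic has the repeated root t = 3.

t = -3 or t = 3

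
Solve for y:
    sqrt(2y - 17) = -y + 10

y = 9

Square both sides: 2y - 17 = (-y + 10)^2.
Expand and rearrange: y^2 - 22y + 117 = 0.
Solving gives y = 13 or y = 9.
Check each candidate in the original equation:
  y = 13: sqrt(9) = 3, while -y + 10 = -3 — extraneous.
  y = 9: sqrt(1) = 1, while -y + 10 = 1 — valid.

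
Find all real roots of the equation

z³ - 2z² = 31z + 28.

z = -4 or z = -1 or z = 7

Rearrange: z³ - 2z² - 31z - 28 = 0.
Possible rational roots are divisors of -28. Testing z = -4 gives 0, so (z + 4) is a factor.
Divide: z³ - 2z² - 31z - 28 = (z + 4)(z² - 6z - 7).
Factor the quadratic: z = 7 or z = -1.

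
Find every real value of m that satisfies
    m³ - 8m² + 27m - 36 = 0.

m = 3

Possible rational roots are divisors of -36. Testing m = 3 gives 0, so (m - 3) is a factor.
Divide: m³ - 8m² + 27m - 36 = (m - 3)(m² - 5m + 12).
The quadratic m² - 5m + 12 has discriminant -23 < 0, so no further real roots.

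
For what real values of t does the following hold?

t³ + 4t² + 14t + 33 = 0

t = -3

Possible rational roots are divisors of 33. Testing t = -3 gives 0, so (t + 3) is a factor.
Divide: t³ + 4t² + 14t + 33 = (t + 3)(t² + t + 11).
The quadratic t² + t + 11 has discriminant -43 < 0, so no further real roots.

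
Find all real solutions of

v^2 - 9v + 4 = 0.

Discriminant: (-9)^2 - 4*1*4 = 65.
Quadratic formula: v = (9 +/- sqrt(65)) / 2.
So v = sqrt(65)/2 + 9/2 ~= 8.5311 or v = 9/2 - sqrt(65)/2 ~= 0.4689.

v = 0.4689 or v = 8.5311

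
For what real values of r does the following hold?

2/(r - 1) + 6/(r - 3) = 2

Multiply both sides by (r - 1)(r - 3):
2(r - 3) + 6(r - 1) = 2(r - 1)(r - 3).
Expand and collect terms: 2r² - 16r + 18 = 0.
By the quadratic formula, r = (16 ± √112) / 4, so r ≈ 6.6458 or r ≈ 1.3542.
Neither value makes a denominator zero (r ≠ 1, r ≠ 3), so both are valid.

r = 1.3542 or r = 6.6458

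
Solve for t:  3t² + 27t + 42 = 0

Factor: 3(t + 7)(t + 2) = 0.
So t = -7 or t = -2.

t = -7 or t = -2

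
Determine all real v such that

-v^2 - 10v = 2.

Rearrange to standard form: -v^2 - 10v - 2 = 0.
Discriminant: (-10)^2 - 4*(-1)*(-2) = 92.
Quadratic formula: v = (10 +/- sqrt(92)) / (-2).
So v = -5 - sqrt(23) ~= -9.7958 or v = -5 + sqrt(23) ~= -0.2042.

v = -9.7958 or v = -0.2042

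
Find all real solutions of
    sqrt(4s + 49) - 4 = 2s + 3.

Isolate the radical: sqrt(4s + 49) = 2s + 7.
Square both sides: 4s + 49 = (2s + 7)^2.
Expand and rearrange: 4s^2 + 24s = 0.
Solving gives s = 0 or s = -6.
Check each candidate in the original equation:
  s = 0: sqrt(49) = 7, while 2s + 7 = 7 — valid.
  s = -6: sqrt(25) = 5, while 2s + 7 = -5 — extraneous.

s = 0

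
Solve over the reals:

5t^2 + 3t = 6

Rearrange to standard form: 5t^2 + 3t - 6 = 0.
Discriminant: (3)^2 - 4*5*(-6) = 129.
Quadratic formula: t = (-3 +/- sqrt(129)) / 10.
So t = -3/10 + sqrt(129)/10 ~= 0.8358 or t = -sqrt(129)/10 - 3/10 ~= -1.4358.

t = -1.4358 or t = 0.8358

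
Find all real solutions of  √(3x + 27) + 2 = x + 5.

x = 3

Isolate the radical: √(3x + 27) = x + 3.
Square both sides: 3x + 27 = (x + 3)².
Expand and rearrange: x² + 3x - 18 = 0.
Solving gives x = 3 or x = -6.
Check each candidate in the original equation:
  x = 3: √(36) = 6, while x + 3 = 6 — valid.
  x = -6: √(9) = 3, while x + 3 = -3 — extraneous.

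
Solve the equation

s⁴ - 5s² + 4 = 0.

Let u = s². The equation becomes u² - 5u + 4 = 0.
Factor: (u - 1)(u - 4) = 0, so u = 1 or u = 4.
s² = 1 gives s = ±1.
s² = 4 gives s = ±2.

s = -2 or s = -1 or s = 1 or s = 2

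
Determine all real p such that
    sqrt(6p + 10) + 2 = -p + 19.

Isolate the radical: sqrt(6p + 10) = -p + 17.
Square both sides: 6p + 10 = (-p + 17)^2.
Expand and rearrange: p^2 - 40p + 279 = 0.
Solving gives p = 31 or p = 9.
Check each candidate in the original equation:
  p = 31: sqrt(196) = 14, while -p + 17 = -14 — extraneous.
  p = 9: sqrt(64) = 8, while -p + 17 = 8 — valid.

p = 9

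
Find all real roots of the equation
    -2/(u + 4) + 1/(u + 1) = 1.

Multiply both sides by (u + 4)(u + 1):
-2(u + 1) + (u + 4) = (u + 4)(u + 1).
Expand and collect terms: u² + 6u + 2 = 0.
By the quadratic formula, u = (-6 ± √28) / 2, so u ≈ -0.3542 or u ≈ -5.6458.
Neither value makes a denominator zero (u ≠ -4, u ≠ -1), so both are valid.

u = -5.6458 or u = -0.3542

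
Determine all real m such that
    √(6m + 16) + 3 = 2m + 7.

Isolate the radical: √(6m + 16) = 2m + 4.
Square both sides: 6m + 16 = (2m + 4)².
Expand and rearrange: 4m² + 10m = 0.
Solving gives m = 0 or m = -2.5.
Check each candidate in the original equation:
  m = 0: √(16) = 4, while 2m + 4 = 4 — valid.
  m = -2.5: √(1) = 1, while 2m + 4 = -1 — extraneous.

m = 0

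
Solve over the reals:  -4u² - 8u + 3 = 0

u = -2.3229 or u = 0.3229

Discriminant: (-8)² − 4·(-4)·3 = 112.
Quadratic formula: u = (8 ± √112) / (-8).
So u = -√(7)/2 - 1 ≈ -2.3229 or u = -1 + √(7)/2 ≈ 0.3229.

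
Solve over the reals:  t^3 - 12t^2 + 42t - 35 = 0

t = 1.2087 or t = 5 or t = 5.7913

Possible rational roots are divisors of -35. Testing t = 5 gives 0, so (t - 5) is a factor.
Divide: t^3 - 12t^2 + 42t - 35 = (t - 5)(t^2 - 7t + 7).
Apply the quadratic formula to t^2 - 7t + 7 = 0: t = (7 +/- sqrt(21))/2, i.e. t ~= 5.7913 or t ~= 1.2087.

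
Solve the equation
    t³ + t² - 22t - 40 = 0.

Possible rational roots are divisors of -40. Testing t = -4 gives 0, so (t + 4) is a factor.
Divide: t³ + t² - 22t - 40 = (t + 4)(t² - 3t - 10).
Factor the quadratic: t = 5 or t = -2.

t = -4 or t = -2 or t = 5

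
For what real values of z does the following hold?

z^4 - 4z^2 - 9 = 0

Let u = z^2. The equation becomes u^2 - 4u - 9 = 0.
By the quadratic formula, u = 2 + sqrt(13) or u = 2 - sqrt(13).
z^2 = 2 + sqrt(13) gives z = +/-sqrt(2 + sqrt(13)) ~= +/-2.3676.
z^2 = 2 - sqrt(13) < 0 has no real solution.

z = -2.3676 or z = 2.3676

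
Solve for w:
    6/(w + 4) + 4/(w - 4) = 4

w = -2.6949 or w = 5.1949

Multiply both sides by (w + 4)(w - 4):
6(w - 4) + 4(w + 4) = 4(w + 4)(w - 4).
Expand and collect terms: 4w² - 10w - 56 = 0.
By the quadratic formula, w = (10 ± √996) / 8, so w ≈ 5.1949 or w ≈ -2.6949.
Neither value makes a denominator zero (w ≠ -4, w ≠ 4), so both are valid.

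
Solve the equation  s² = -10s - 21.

s = -7 or s = -3

Bring every term to one side: s² + 10s + 21 = 0.
Factor: (s + 7)(s + 3) = 0.
So s = -7 or s = -3.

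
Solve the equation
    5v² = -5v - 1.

Rearrange to standard form: 5v² + 5v + 1 = 0.
Discriminant: (5)² − 4·5·1 = 5.
Quadratic formula: v = (-5 ± √5) / 10.
So v = -1/2 + √(5)/10 ≈ -0.2764 or v = -1/2 - √(5)/10 ≈ -0.7236.

v = -0.7236 or v = -0.2764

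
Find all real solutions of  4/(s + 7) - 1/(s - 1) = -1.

Multiply both sides by (s + 7)(s - 1):
4(s - 1) - (s + 7) = -(s + 7)(s - 1).
Expand and collect terms: -s² - 9s + 18 = 0.
By the quadratic formula, s = (9 ± √153) / -2, so s ≈ -10.6847 or s ≈ 1.6847.
Neither value makes a denominator zero (s ≠ -7, s ≠ 1), so both are valid.

s = -10.6847 or s = 1.6847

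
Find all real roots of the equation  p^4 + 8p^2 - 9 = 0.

Let u = p^2. The equation becomes u^2 + 8u - 9 = 0.
Factor: (u + 9)(u - 1) = 0, so u = -9 or u = 1.
p^2 = -9 < 0 has no real solution.
p^2 = 1 gives p = +/-1.

p = -1 or p = 1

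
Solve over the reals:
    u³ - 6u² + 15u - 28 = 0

u = 4

Possible rational roots are divisors of -28. Testing u = 4 gives 0, so (u - 4) is a factor.
Divide: u³ - 6u² + 15u - 28 = (u - 4)(u² - 2u + 7).
The quadratic u² - 2u + 7 has discriminant -24 < 0, so no further real roots.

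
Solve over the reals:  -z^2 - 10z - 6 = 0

z = -9.3589 or z = -0.6411

Discriminant: (-10)^2 - 4*(-1)*(-6) = 76.
Quadratic formula: z = (10 +/- sqrt(76)) / (-2).
So z = -5 - sqrt(19) ~= -9.3589 or z = -5 + sqrt(19) ~= -0.6411.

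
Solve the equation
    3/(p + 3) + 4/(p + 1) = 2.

p = -2.386 or p = 1.886

Multiply both sides by (p + 3)(p + 1):
3(p + 1) + 4(p + 3) = 2(p + 3)(p + 1).
Expand and collect terms: 2p² + p - 9 = 0.
By the quadratic formula, p = (-1 ± √73) / 4, so p ≈ 1.886 or p ≈ -2.386.
Neither value makes a denominator zero (p ≠ -3, p ≠ -1), so both are valid.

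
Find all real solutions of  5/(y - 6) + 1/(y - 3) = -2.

y = 1.7753 or y = 4.2247

Multiply both sides by (y - 6)(y - 3):
5(y - 3) + (y - 6) = -2(y - 6)(y - 3).
Expand and collect terms: -2y² + 12y - 15 = 0.
By the quadratic formula, y = (-12 ± √24) / -4, so y ≈ 1.7753 or y ≈ 4.2247.
Neither value makes a denominator zero (y ≠ 6, y ≠ 3), so both are valid.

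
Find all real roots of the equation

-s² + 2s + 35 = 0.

Factor: -1(s + 5)(s - 7) = 0.
So s = -5 or s = 7.

s = -5 or s = 7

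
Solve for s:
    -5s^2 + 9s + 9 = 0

s = -0.7155 or s = 2.5155

Discriminant: (9)^2 - 4*(-5)*9 = 261.
Quadratic formula: s = (-9 +/- sqrt(261)) / (-10).
So s = 9/10 - 3*sqrt(29)/10 ~= -0.7155 or s = 9/10 + 3*sqrt(29)/10 ~= 2.5155.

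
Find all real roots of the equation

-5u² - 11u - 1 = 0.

Discriminant: (-11)² − 4·(-5)·(-1) = 101.
Quadratic formula: u = (11 ± √101) / (-10).
So u = -11/10 - √(101)/10 ≈ -2.105 or u = -11/10 + √(101)/10 ≈ -0.095.

u = -2.105 or u = -0.095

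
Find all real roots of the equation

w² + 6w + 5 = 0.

Factor: (w + 1)(w + 5) = 0.
So w = -1 or w = -5.

w = -5 or w = -1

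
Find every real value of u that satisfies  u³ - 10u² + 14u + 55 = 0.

Possible rational roots are divisors of 55. Testing u = 5 gives 0, so (u - 5) is a factor.
Divide: u³ - 10u² + 14u + 55 = (u - 5)(u² - 5u - 11).
Apply the quadratic formula to u² - 5u - 11 = 0: u = (5 ± √69)/2, i.e. u ≈ 6.6533 or u ≈ -1.6533.

u = -1.6533 or u = 5 or u = 6.6533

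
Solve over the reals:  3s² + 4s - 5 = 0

Discriminant: (4)² − 4·3·(-5) = 76.
Quadratic formula: s = (-4 ± √76) / 6.
So s = -2/3 + √(19)/3 ≈ 0.7863 or s = -√(19)/3 - 2/3 ≈ -2.1196.

s = -2.1196 or s = 0.7863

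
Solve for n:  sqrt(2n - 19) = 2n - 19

Square both sides: 2n - 19 = (2n - 19)^2.
Expand and rearrange: 4n^2 - 78n + 380 = 0.
Solving gives n = 10 or n = 9.5.
Check each candidate in the original equation:
  n = 10: sqrt(1) = 1, while 2n - 19 = 1 — valid.
  n = 9.5: sqrt(0) = 0, while 2n - 19 = 0 — valid.

n = 9.5 or n = 10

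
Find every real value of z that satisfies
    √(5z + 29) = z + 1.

z = 7

Square both sides: 5z + 29 = (z + 1)².
Expand and rearrange: z² - 3z - 28 = 0.
Solving gives z = 7 or z = -4.
Check each candidate in the original equation:
  z = 7: √(64) = 8, while z + 1 = 8 — valid.
  z = -4: √(9) = 3, while z + 1 = -3 — extraneous.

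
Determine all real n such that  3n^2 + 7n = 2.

n = -2.5907 or n = 0.2573

Rearrange to standard form: 3n^2 + 7n - 2 = 0.
Discriminant: (7)^2 - 4*3*(-2) = 73.
Quadratic formula: n = (-7 +/- sqrt(73)) / 6.
So n = -7/6 + sqrt(73)/6 ~= 0.2573 or n = -sqrt(73)/6 - 7/6 ~= -2.5907.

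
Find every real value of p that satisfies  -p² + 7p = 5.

Rearrange to standard form: -p² + 7p - 5 = 0.
Discriminant: (7)² − 4·(-1)·(-5) = 29.
Quadratic formula: p = (-7 ± √29) / (-2).
So p = 7/2 - √(29)/2 ≈ 0.8074 or p = √(29)/2 + 7/2 ≈ 6.1926.

p = 0.8074 or p = 6.1926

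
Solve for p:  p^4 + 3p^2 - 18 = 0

p = -1.7321 or p = 1.7321

Let u = p^2. The equation becomes u^2 + 3u - 18 = 0.
Factor: (u + 6)(u - 3) = 0, so u = -6 or u = 3.
p^2 = -6 < 0 has no real solution.
p^2 = 3 gives p = +/-sqrt(3) ~= +/-1.7321.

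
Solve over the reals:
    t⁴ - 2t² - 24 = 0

t = -2.4495 or t = 2.4495

Let u = t². The equation becomes u² - 2u - 24 = 0.
Factor: (u + 4)(u - 6) = 0, so u = -4 or u = 6.
t² = -4 < 0 has no real solution.
t² = 6 gives t = ±√(6) ≈ ±2.4495.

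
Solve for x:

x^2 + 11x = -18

x = -9 or x = -2

Bring every term to one side: x^2 + 11x + 18 = 0.
Factor: (x + 9)(x + 2) = 0.
So x = -9 or x = -2.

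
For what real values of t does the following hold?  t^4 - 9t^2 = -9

Let u = t^2. The equation becomes u^2 - 9u + 9 = 0.
By the quadratic formula, u = 3*sqrt(5)/2 + 9/2 or u = 9/2 - 3*sqrt(5)/2.
t^2 = 3*sqrt(5)/2 + 9/2 gives t = +/-sqrt(3*sqrt(5)/2 + 9/2) ~= +/-2.8025.
t^2 = 9/2 - 3*sqrt(5)/2 gives t = +/-sqrt(9/2 - 3*sqrt(5)/2) ~= +/-1.0705.

t = -2.8025 or t = -1.0705 or t = 1.0705 or t = 2.8025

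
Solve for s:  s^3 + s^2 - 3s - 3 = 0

s = -1.7321 or s = -1 or s = 1.7321

Possible rational roots are divisors of -3. Testing s = -1 gives 0, so (s + 1) is a factor.
Divide: s^3 + s^2 - 3s - 3 = (s + 1)(s^2 - 3).
Apply the quadratic formula to s^2 - 3 = 0: s = (0 +/- sqrt(12))/2, i.e. s ~= 1.7321 or s ~= -1.7321.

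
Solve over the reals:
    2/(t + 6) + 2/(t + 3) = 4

Multiply both sides by (t + 6)(t + 3):
2(t + 3) + 2(t + 6) = 4(t + 6)(t + 3).
Expand and collect terms: 4t^2 + 32t + 54 = 0.
By the quadratic formula, t = (-32 +/- sqrt(160)) / 8, so t ~= -2.4189 or t ~= -5.5811.
Neither value makes a denominator zero (t != -6, t != -3), so both are valid.

t = -5.5811 or t = -2.4189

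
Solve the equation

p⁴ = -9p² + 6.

Let u = p². The equation becomes u² + 9u - 6 = 0.
By the quadratic formula, u = -9/2 + √(105)/2 or u = -√(105)/2 - 9/2.
p² = -9/2 + √(105)/2 gives p = ±√(-9/2 + √(105)/2) ≈ ±0.7896.
p² = -√(105)/2 - 9/2 < 0 has no real solution.

p = -0.7896 or p = 0.7896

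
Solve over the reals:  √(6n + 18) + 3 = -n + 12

Isolate the radical: √(6n + 18) = -n + 9.
Square both sides: 6n + 18 = (-n + 9)².
Expand and rearrange: n² - 24n + 63 = 0.
Solving gives n = 21 or n = 3.
Check each candidate in the original equation:
  n = 21: √(144) = 12, while -n + 9 = -12 — extraneous.
  n = 3: √(36) = 6, while -n + 9 = 6 — valid.

n = 3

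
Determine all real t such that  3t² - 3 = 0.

Factor: 3(t - 1)(t + 1) = 0.
So t = 1 or t = -1.

t = -1 or t = 1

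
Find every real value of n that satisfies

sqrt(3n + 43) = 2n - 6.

n = 7

Square both sides: 3n + 43 = (2n - 6)^2.
Expand and rearrange: 4n^2 - 27n - 7 = 0.
Solving gives n = 7 or n = -0.25.
Check each candidate in the original equation:
  n = 7: sqrt(64) = 8, while 2n - 6 = 8 — valid.
  n = -0.25: sqrt(42.25) = 6.5, while 2n - 6 = -6.5 — extraneous.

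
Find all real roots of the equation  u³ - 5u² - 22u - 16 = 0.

Possible rational roots are divisors of -16. Testing u = -2 gives 0, so (u + 2) is a factor.
Divide: u³ - 5u² - 22u - 16 = (u + 2)(u² - 7u - 8).
Factor the quadratic: u = 8 or u = -1.

u = -2 or u = -1 or u = 8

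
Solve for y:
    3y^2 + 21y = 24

Bring every term to one side: 3y^2 + 21y - 24 = 0.
Factor: 3(y + 8)(y - 1) = 0.
So y = -8 or y = 1.

y = -8 or y = 1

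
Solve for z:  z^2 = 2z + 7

Rearrange to standard form: z^2 - 2z - 7 = 0.
Discriminant: (-2)^2 - 4*1*(-7) = 32.
Quadratic formula: z = (2 +/- sqrt(32)) / 2.
So z = 1 + 2*sqrt(2) ~= 3.8284 or z = 1 - 2*sqrt(2) ~= -1.8284.

z = -1.8284 or z = 3.8284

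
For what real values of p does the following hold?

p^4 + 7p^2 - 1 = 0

p = -0.3742 or p = 0.3742

Let u = p^2. The equation becomes u^2 + 7u - 1 = 0.
By the quadratic formula, u = -7/2 + sqrt(53)/2 or u = -sqrt(53)/2 - 7/2.
p^2 = -7/2 + sqrt(53)/2 gives p = +/-sqrt(-7/2 + sqrt(53)/2) ~= +/-0.3742.
p^2 = -sqrt(53)/2 - 7/2 < 0 has no real solution.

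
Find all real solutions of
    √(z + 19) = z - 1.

Square both sides: z + 19 = (z - 1)².
Expand and rearrange: z² - 3z - 18 = 0.
Solving gives z = 6 or z = -3.
Check each candidate in the original equation:
  z = 6: √(25) = 5, while z - 1 = 5 — valid.
  z = -3: √(16) = 4, while z - 1 = -4 — extraneous.

z = 6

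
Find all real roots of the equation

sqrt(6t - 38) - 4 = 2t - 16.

t = 6.5 or t = 7

Isolate the radical: sqrt(6t - 38) = 2t - 12.
Square both sides: 6t - 38 = (2t - 12)^2.
Expand and rearrange: 4t^2 - 54t + 182 = 0.
Solving gives t = 7 or t = 6.5.
Check each candidate in the original equation:
  t = 7: sqrt(4) = 2, while 2t - 12 = 2 — valid.
  t = 6.5: sqrt(1) = 1, while 2t - 12 = 1 — valid.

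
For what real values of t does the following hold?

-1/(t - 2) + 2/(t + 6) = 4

t = -5.4827 or t = 1.7327

Multiply both sides by (t - 2)(t + 6):
-(t + 6) + 2(t - 2) = 4(t - 2)(t + 6).
Expand and collect terms: 4t² + 15t - 38 = 0.
By the quadratic formula, t = (-15 ± √833) / 8, so t ≈ 1.7327 or t ≈ -5.4827.
Neither value makes a denominator zero (t ≠ 2, t ≠ -6), so both are valid.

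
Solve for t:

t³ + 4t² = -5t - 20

Rearrange: t³ + 4t² + 5t + 20 = 0.
Possible rational roots are divisors of 20. Testing t = -4 gives 0, so (t + 4) is a factor.
Divide: t³ + 4t² + 5t + 20 = (t + 4)(t² + 5).
The quadratic t² + 5 has discriminant -20 < 0, so no further real roots.

t = -4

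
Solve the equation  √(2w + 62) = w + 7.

Square both sides: 2w + 62 = (w + 7)².
Expand and rearrange: w² + 12w - 13 = 0.
Solving gives w = 1 or w = -13.
Check each candidate in the original equation:
  w = 1: √(64) = 8, while w + 7 = 8 — valid.
  w = -13: √(36) = 6, while w + 7 = -6 — extraneous.

w = 1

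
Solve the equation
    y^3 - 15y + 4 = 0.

Possible rational roots are divisors of 4. Testing y = -4 gives 0, so (y + 4) is a factor.
Divide: y^3 - 15y + 4 = (y + 4)(y^2 - 4y + 1).
Apply the quadratic formula to y^2 - 4y + 1 = 0: y = (4 +/- sqrt(12))/2, i.e. y ~= 3.7321 or y ~= 0.2679.

y = -4 or y = 0.2679 or y = 3.7321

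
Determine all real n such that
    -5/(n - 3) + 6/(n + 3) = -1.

Multiply both sides by (n - 3)(n + 3):
-5(n + 3) + 6(n - 3) = -(n - 3)(n + 3).
Expand and collect terms: -n² - n + 42 = 0.
Factor or apply the quadratic formula: n = -7 or n = 6.
Neither value makes a denominator zero (n ≠ 3, n ≠ -3), so both are valid.

n = -7 or n = 6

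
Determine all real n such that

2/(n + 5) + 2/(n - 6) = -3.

Multiply both sides by (n + 5)(n - 6):
2(n - 6) + 2(n + 5) = -3(n + 5)(n - 6).
Expand and collect terms: -3n² - n + 92 = 0.
By the quadratic formula, n = (1 ± √1105) / -6, so n ≈ -5.7069 or n ≈ 5.3736.
Neither value makes a denominator zero (n ≠ -5, n ≠ 6), so both are valid.

n = -5.7069 or n = 5.3736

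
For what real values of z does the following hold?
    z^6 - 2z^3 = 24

z = -1.5874 or z = 1.8171

Let u = z^3. The equation becomes u^2 - 2u - 24 = 0.
Factor: (u + 4)(u - 6) = 0, so u = -4 or u = 6.
z^3 = -4 gives z = -(4)^(1/3) ~= -1.5874.
z^3 = 6 gives z = (6)^(1/3) ~= 1.8171.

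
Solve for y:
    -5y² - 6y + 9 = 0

Discriminant: (-6)² − 4·(-5)·9 = 216.
Quadratic formula: y = (6 ± √216) / (-10).
So y = -3·√(6)/5 - 3/5 ≈ -2.0697 or y = -3/5 + 3·√(6)/5 ≈ 0.8697.

y = -2.0697 or y = 0.8697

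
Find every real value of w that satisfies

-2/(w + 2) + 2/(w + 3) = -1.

w = -4 or w = -1

Multiply both sides by (w + 2)(w + 3):
-2(w + 3) + 2(w + 2) = -(w + 2)(w + 3).
Expand and collect terms: -w² - 5w - 4 = 0.
Factor or apply the quadratic formula: w = -4 or w = -1.
Neither value makes a denominator zero (w ≠ -2, w ≠ -3), so both are valid.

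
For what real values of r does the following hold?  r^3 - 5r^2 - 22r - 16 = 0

Possible rational roots are divisors of -16. Testing r = -2 gives 0, so (r + 2) is a factor.
Divide: r^3 - 5r^2 - 22r - 16 = (r + 2)(r^2 - 7r - 8).
Factor the quadratic: r = 8 or r = -1.

r = -2 or r = -1 or r = 8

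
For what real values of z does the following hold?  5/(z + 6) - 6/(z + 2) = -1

z = -8.6235 or z = 1.6235

Multiply both sides by (z + 6)(z + 2):
5(z + 2) - 6(z + 6) = -(z + 6)(z + 2).
Expand and collect terms: -z^2 - 7z + 14 = 0.
By the quadratic formula, z = (7 +/- sqrt(105)) / -2, so z ~= -8.6235 or z ~= 1.6235.
Neither value makes a denominator zero (z != -6, z != -2), so both are valid.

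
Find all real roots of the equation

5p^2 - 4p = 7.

p = -0.849 or p = 1.649

Rearrange to standard form: 5p^2 - 4p - 7 = 0.
Discriminant: (-4)^2 - 4*5*(-7) = 156.
Quadratic formula: p = (4 +/- sqrt(156)) / 10.
So p = 2/5 + sqrt(39)/5 ~= 1.649 or p = 2/5 - sqrt(39)/5 ~= -0.849.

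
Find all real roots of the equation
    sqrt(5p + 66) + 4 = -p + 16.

p = 3

Isolate the radical: sqrt(5p + 66) = -p + 12.
Square both sides: 5p + 66 = (-p + 12)^2.
Expand and rearrange: p^2 - 29p + 78 = 0.
Solving gives p = 26 or p = 3.
Check each candidate in the original equation:
  p = 26: sqrt(196) = 14, while -p + 12 = -14 — extraneous.
  p = 3: sqrt(81) = 9, while -p + 12 = 9 — valid.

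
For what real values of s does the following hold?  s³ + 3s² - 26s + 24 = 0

s = -7.1231 or s = 1.1231 or s = 3

Possible rational roots are divisors of 24. Testing s = 3 gives 0, so (s - 3) is a factor.
Divide: s³ + 3s² - 26s + 24 = (s - 3)(s² + 6s - 8).
Apply the quadratic formula to s² + 6s - 8 = 0: s = (-6 ± √68)/2, i.e. s ≈ 1.1231 or s ≈ -7.1231.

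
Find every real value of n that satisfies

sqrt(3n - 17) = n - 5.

Square both sides: 3n - 17 = (n - 5)^2.
Expand and rearrange: n^2 - 13n + 42 = 0.
Solving gives n = 7 or n = 6.
Check each candidate in the original equation:
  n = 7: sqrt(4) = 2, while n - 5 = 2 — valid.
  n = 6: sqrt(1) = 1, while n - 5 = 1 — valid.

n = 6 or n = 7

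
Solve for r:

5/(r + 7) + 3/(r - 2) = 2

Multiply both sides by (r + 7)(r - 2):
5(r - 2) + 3(r + 7) = 2(r + 7)(r - 2).
Expand and collect terms: 2r^2 + 2r - 39 = 0.
By the quadratic formula, r = (-2 +/- sqrt(316)) / 4, so r ~= 3.9441 or r ~= -4.9441.
Neither value makes a denominator zero (r != -7, r != 2), so both are valid.

r = -4.9441 or r = 3.9441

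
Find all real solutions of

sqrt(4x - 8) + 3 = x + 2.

x = 3

Isolate the radical: sqrt(4x - 8) = x - 1.
Square both sides: 4x - 8 = (x - 1)^2.
Expand and rearrange: x^2 - 6x + 9 = 0.
This gives the repeated root x = 3.
Check in the original equation:
  x = 3: sqrt(4) = 2, while x - 1 = 2 — valid.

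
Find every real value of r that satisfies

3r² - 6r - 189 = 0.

r = -7 or r = 9

Factor: 3(r + 7)(r - 9) = 0.
So r = -7 or r = 9.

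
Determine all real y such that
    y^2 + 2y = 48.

Bring every term to one side: y^2 + 2y - 48 = 0.
Factor: (y + 8)(y - 6) = 0.
So y = -8 or y = 6.

y = -8 or y = 6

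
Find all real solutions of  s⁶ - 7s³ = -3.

Let u = s³. The equation becomes u² - 7u + 3 = 0.
By the quadratic formula, u = √(37)/2 + 7/2 or u = 7/2 - √(37)/2.
s³ = √(37)/2 + 7/2 gives s = ∛(√(37)/2 + 7/2) ≈ 1.8702.
s³ = 7/2 - √(37)/2 gives s = ∛(7/2 - √(37)/2) ≈ 0.7712.

s = 0.7712 or s = 1.8702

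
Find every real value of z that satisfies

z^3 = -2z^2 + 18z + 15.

Rearrange: z^3 + 2z^2 - 18z - 15 = 0.
Possible rational roots are divisors of -15. Testing z = -5 gives 0, so (z + 5) is a factor.
Divide: z^3 + 2z^2 - 18z - 15 = (z + 5)(z^2 - 3z - 3).
Apply the quadratic formula to z^2 - 3z - 3 = 0: z = (3 +/- sqrt(21))/2, i.e. z ~= 3.7913 or z ~= -0.7913.

z = -5 or z = -0.7913 or z = 3.7913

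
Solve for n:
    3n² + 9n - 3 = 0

Discriminant: (9)² − 4·3·(-3) = 117.
Quadratic formula: n = (-9 ± √117) / 6.
So n = -3/2 + √(13)/2 ≈ 0.3028 or n = -√(13)/2 - 3/2 ≈ -3.3028.

n = -3.3028 or n = 0.3028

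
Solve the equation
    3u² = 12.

u = -2 or u = 2

Bring every term to one side: 3u² - 12 = 0.
Factor: 3(u - 2)(u + 2) = 0.
So u = 2 or u = -2.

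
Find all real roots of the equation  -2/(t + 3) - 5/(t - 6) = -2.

Multiply both sides by (t + 3)(t - 6):
-2(t - 6) - 5(t + 3) = -2(t + 3)(t - 6).
Expand and collect terms: -2t² + 13t + 39 = 0.
By the quadratic formula, t = (-13 ± √481) / -4, so t ≈ -2.2329 or t ≈ 8.7329.
Neither value makes a denominator zero (t ≠ -3, t ≠ 6), so both are valid.

t = -2.2329 or t = 8.7329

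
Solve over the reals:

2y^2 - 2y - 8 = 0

Discriminant: (-2)^2 - 4*2*(-8) = 68.
Quadratic formula: y = (2 +/- sqrt(68)) / 4.
So y = 1/2 + sqrt(17)/2 ~= 2.5616 or y = 1/2 - sqrt(17)/2 ~= -1.5616.

y = -1.5616 or y = 2.5616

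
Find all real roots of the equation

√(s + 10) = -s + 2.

s = -1

Square both sides: s + 10 = (-s + 2)².
Expand and rearrange: s² - 5s - 6 = 0.
Solving gives s = 6 or s = -1.
Check each candidate in the original equation:
  s = 6: √(16) = 4, while -s + 2 = -4 — extraneous.
  s = -1: √(9) = 3, while -s + 2 = 3 — valid.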